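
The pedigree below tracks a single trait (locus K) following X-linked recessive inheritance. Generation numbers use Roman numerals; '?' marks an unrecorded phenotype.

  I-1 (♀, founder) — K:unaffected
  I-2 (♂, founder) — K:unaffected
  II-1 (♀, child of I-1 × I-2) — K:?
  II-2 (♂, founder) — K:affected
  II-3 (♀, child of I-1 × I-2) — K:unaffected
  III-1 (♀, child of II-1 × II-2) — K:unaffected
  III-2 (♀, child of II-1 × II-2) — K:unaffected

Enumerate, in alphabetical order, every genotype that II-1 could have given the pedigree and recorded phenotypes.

K/I-1 un ·: X^KX^K|X^KX^k
K/I-2 un ·: X^KY
K/II-1 ? I-1×I-2: X^KX^K|X^KX^k
K/II-2 aff ·: X^kY
K/II-3 un I-1×I-2: X^KX^K|X^KX^k
K/III-1 un II-1×II-2: X^KX^k
K/III-2 un II-1×II-2: X^KX^k
⇒ K over [I-1,I-2,II-1,II-2,II-3,III-1,III-2]: 5 consistent

II-1 ∈ {X^KX^K, X^KX^k}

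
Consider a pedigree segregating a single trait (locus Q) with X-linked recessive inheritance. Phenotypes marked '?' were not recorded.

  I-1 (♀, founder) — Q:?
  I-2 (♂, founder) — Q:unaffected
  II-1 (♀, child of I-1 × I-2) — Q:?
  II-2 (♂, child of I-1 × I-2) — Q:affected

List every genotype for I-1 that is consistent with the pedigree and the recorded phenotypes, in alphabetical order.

I-1 ∈ {X^QX^q, X^qX^q}

Q/I-1 ? ·: X^QX^q|X^qX^q
Q/I-2 un ·: X^QY
Q/II-1 ? I-1×I-2: X^QX^Q|X^QX^q
Q/II-2 aff I-1×I-2: X^qY
⇒ Q over [I-1,I-2,II-1,II-2]: 3 consistent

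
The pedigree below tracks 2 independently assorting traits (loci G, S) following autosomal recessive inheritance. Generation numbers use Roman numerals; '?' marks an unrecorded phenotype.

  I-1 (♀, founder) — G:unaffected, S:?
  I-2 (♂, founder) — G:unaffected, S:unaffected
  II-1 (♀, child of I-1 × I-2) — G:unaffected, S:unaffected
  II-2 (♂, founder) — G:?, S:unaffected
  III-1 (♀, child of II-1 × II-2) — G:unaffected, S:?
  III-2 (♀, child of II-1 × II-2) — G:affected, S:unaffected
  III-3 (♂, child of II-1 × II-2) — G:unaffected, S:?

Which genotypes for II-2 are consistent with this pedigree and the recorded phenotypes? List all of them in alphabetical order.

II-2 ∈ {Gg SS, Gg Ss, gg SS, gg Ss}

G/I-1 un ·: GG|Gg
G/I-2 un ·: GG|Gg
G/II-1 un I-1×I-2: Gg
G/II-2 ? ·: Gg|gg
G/III-1 un II-1×II-2: GG|Gg
G/III-2 aff II-1×II-2: gg
G/III-3 un II-1×II-2: GG|Gg
⇒ G over [I-1,I-2,II-1,II-2,III-1,III-2,III-3]: 15 consistent
S/I-1 ? ·: SS|Ss|ss
S/I-2 un ·: SS|Ss
S/II-1 un I-1×I-2: SS|Ss
S/II-2 un ·: SS|Ss
S/III-1 ? II-1×II-2: SS|Ss|ss
S/III-2 un II-1×II-2: SS|Ss
S/III-3 ? II-1×II-2: SS|Ss|ss
⇒ S over [I-1,I-2,II-1,II-2,III-1,III-2,III-3]: 166 consistent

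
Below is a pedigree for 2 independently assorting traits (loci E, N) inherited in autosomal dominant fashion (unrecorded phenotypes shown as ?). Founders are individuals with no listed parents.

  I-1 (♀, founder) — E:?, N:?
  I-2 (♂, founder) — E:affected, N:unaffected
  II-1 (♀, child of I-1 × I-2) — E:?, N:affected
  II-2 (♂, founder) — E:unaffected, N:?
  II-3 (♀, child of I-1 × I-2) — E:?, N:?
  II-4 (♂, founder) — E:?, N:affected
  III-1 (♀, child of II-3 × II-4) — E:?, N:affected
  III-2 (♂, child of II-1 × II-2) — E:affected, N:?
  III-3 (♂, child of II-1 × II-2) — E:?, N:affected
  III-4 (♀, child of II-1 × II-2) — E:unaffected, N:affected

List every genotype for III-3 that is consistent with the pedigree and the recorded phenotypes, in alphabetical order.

E/I-1 ? ·: ee|Ee|EE
E/I-2 aff ·: Ee|EE
E/II-1 ? I-1×I-2: Ee
E/II-2 un ·: ee
E/II-3 ? I-1×I-2: ee|Ee|EE
E/II-4 ? ·: ee|Ee|EE
E/III-1 ? II-3×II-4: ee|Ee|EE
E/III-2 aff II-1×II-2: Ee
E/III-3 ? II-1×II-2: ee|Ee
E/III-4 un II-1×II-2: ee
⇒ E over [I-1,I-2,II-1,II-2,II-3,II-4,III-1,III-2,III-3,III-4]: 110 consistent
N/I-1 ? ·: Nn|NN
N/I-2 un ·: nn
N/II-1 aff I-1×I-2: Nn
N/II-2 ? ·: nn|Nn|NN
N/II-3 ? I-1×I-2: nn|Nn
N/II-4 aff ·: Nn|NN
N/III-1 aff II-3×II-4: Nn|NN
N/III-2 ? II-1×II-2: nn|Nn|NN
N/III-3 aff II-1×II-2: Nn|NN
N/III-4 aff II-1×II-2: Nn|NN
⇒ N over [I-1,I-2,II-1,II-2,II-3,II-4,III-1,III-2,III-3,III-4]: 220 consistent

III-3 ∈ {Ee NN, Ee Nn, ee NN, ee Nn}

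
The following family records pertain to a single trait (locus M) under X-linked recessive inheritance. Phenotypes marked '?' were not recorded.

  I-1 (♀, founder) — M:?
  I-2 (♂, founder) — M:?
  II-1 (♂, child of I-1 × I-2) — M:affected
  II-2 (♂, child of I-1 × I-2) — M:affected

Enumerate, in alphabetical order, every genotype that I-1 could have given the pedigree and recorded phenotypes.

M/I-1 ? ·: X^MX^m|X^mX^m
M/I-2 ? ·: X^MY|X^mY
M/II-1 aff I-1×I-2: X^mY
M/II-2 aff I-1×I-2: X^mY
⇒ M over [I-1,I-2,II-1,II-2]: 4 consistent

I-1 ∈ {X^MX^m, X^mX^m}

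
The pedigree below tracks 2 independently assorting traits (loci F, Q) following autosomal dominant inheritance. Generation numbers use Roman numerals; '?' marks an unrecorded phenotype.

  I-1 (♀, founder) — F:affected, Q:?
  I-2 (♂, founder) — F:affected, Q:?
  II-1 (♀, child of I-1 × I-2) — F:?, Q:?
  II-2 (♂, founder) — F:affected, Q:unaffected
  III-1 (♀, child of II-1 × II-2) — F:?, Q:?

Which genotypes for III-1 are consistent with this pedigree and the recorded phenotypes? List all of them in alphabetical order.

III-1 ∈ {FF Qq, FF qq, Ff Qq, Ff qq, ff Qq, ff qq}

F/I-1 aff ·: Ff|FF
F/I-2 aff ·: Ff|FF
F/II-1 ? I-1×I-2: ff|Ff|FF
F/II-2 aff ·: Ff|FF
F/III-1 ? II-1×II-2: ff|Ff|FF
⇒ F over [I-1,I-2,II-1,II-2,III-1]: 30 consistent
Q/I-1 ? ·: qq|Qq|QQ
Q/I-2 ? ·: qq|Qq|QQ
Q/II-1 ? I-1×I-2: qq|Qq|QQ
Q/II-2 un ·: qq
Q/III-1 ? II-1×II-2: qq|Qq
⇒ Q over [I-1,I-2,II-1,II-2,III-1]: 22 consistent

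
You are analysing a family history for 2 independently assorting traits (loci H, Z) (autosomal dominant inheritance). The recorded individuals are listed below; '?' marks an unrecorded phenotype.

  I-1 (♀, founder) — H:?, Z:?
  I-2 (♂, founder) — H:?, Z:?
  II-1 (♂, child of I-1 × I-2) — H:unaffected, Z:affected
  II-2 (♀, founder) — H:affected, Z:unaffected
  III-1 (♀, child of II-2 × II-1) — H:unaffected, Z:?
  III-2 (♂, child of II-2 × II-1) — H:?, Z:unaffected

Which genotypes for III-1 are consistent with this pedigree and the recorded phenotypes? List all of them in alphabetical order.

III-1 ∈ {hh Zz, hh zz}

H/I-1 ? ·: hh|Hh
H/I-2 ? ·: hh|Hh
H/II-1 un I-1×I-2: hh
H/II-2 aff ·: Hh
H/III-1 un II-2×II-1: hh
H/III-2 ? II-2×II-1: hh|Hh
⇒ H over [I-1,I-2,II-1,II-2,III-1,III-2]: 8 consistent
Z/I-1 ? ·: zz|Zz|ZZ
Z/I-2 ? ·: zz|Zz|ZZ
Z/II-1 aff I-1×I-2: Zz
Z/II-2 un ·: zz
Z/III-1 ? II-2×II-1: zz|Zz
Z/III-2 un II-2×II-1: zz
⇒ Z over [I-1,I-2,II-1,II-2,III-1,III-2]: 14 consistent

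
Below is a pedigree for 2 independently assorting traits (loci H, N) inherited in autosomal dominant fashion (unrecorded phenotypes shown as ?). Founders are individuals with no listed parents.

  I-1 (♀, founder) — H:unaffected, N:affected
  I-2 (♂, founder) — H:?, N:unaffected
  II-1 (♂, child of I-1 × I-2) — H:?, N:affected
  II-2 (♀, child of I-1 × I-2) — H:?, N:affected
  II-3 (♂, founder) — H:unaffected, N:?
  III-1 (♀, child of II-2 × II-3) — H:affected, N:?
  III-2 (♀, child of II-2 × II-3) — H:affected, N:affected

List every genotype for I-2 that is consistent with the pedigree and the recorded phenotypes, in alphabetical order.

H/I-1 un ·: hh
H/I-2 ? ·: Hh|HH
H/II-1 ? I-1×I-2: hh|Hh
H/II-2 ? I-1×I-2: Hh
H/II-3 un ·: hh
H/III-1 aff II-2×II-3: Hh
H/III-2 aff II-2×II-3: Hh
⇒ H over [I-1,I-2,II-1,II-2,II-3,III-1,III-2]: 3 consistent
N/I-1 aff ·: Nn|NN
N/I-2 un ·: nn
N/II-1 aff I-1×I-2: Nn
N/II-2 aff I-1×I-2: Nn
N/II-3 ? ·: nn|Nn|NN
N/III-1 ? II-2×II-3: nn|Nn|NN
N/III-2 aff II-2×II-3: Nn|NN
⇒ N over [I-1,I-2,II-1,II-2,II-3,III-1,III-2]: 24 consistent

I-2 ∈ {HH nn, Hh nn}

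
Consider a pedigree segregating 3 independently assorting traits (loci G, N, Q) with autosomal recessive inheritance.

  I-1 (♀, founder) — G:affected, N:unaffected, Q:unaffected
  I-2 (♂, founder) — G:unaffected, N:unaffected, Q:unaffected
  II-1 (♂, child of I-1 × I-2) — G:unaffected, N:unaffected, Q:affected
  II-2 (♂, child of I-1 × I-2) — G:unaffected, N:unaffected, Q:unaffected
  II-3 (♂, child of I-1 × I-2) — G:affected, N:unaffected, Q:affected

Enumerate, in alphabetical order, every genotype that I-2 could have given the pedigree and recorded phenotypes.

I-2 ∈ {Gg NN Qq, Gg Nn Qq}

G/I-1 aff ·: gg
G/I-2 un ·: Gg
G/II-1 un I-1×I-2: Gg
G/II-2 un I-1×I-2: Gg
G/II-3 aff I-1×I-2: gg
⇒ G over [I-1,I-2,II-1,II-2,II-3]: 1 consistent
N/I-1 un ·: NN|Nn
N/I-2 un ·: NN|Nn
N/II-1 un I-1×I-2: NN|Nn
N/II-2 un I-1×I-2: NN|Nn
N/II-3 un I-1×I-2: NN|Nn
⇒ N over [I-1,I-2,II-1,II-2,II-3]: 25 consistent
Q/I-1 un ·: Qq
Q/I-2 un ·: Qq
Q/II-1 aff I-1×I-2: qq
Q/II-2 un I-1×I-2: QQ|Qq
Q/II-3 aff I-1×I-2: qq
⇒ Q over [I-1,I-2,II-1,II-2,II-3]: 2 consistent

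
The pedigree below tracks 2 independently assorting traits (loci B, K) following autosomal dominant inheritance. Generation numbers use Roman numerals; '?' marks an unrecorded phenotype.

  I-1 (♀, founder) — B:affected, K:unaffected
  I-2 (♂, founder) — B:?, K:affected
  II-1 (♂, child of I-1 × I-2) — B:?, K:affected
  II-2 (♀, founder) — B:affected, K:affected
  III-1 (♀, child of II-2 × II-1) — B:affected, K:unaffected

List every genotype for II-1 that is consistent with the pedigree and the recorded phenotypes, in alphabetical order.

II-1 ∈ {BB Kk, Bb Kk, bb Kk}

B/I-1 aff ·: Bb|BB
B/I-2 ? ·: bb|Bb|BB
B/II-1 ? I-1×I-2: bb|Bb|BB
B/II-2 aff ·: Bb|BB
B/III-1 aff II-2×II-1: Bb|BB
⇒ B over [I-1,I-2,II-1,II-2,III-1]: 36 consistent
K/I-1 un ·: kk
K/I-2 aff ·: Kk|KK
K/II-1 aff I-1×I-2: Kk
K/II-2 aff ·: Kk
K/III-1 un II-2×II-1: kk
⇒ K over [I-1,I-2,II-1,II-2,III-1]: 2 consistent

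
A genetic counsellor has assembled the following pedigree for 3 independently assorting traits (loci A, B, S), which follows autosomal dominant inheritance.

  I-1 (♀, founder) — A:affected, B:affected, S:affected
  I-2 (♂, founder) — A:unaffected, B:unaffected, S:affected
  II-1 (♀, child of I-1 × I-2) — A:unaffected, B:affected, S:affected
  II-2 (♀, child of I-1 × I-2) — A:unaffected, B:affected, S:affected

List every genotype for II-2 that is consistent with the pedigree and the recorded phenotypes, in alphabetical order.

II-2 ∈ {aa Bb SS, aa Bb Ss}

A/I-1 aff ·: Aa
A/I-2 un ·: aa
A/II-1 un I-1×I-2: aa
A/II-2 un I-1×I-2: aa
⇒ A over [I-1,I-2,II-1,II-2]: 1 consistent
B/I-1 aff ·: Bb|BB
B/I-2 un ·: bb
B/II-1 aff I-1×I-2: Bb
B/II-2 aff I-1×I-2: Bb
⇒ B over [I-1,I-2,II-1,II-2]: 2 consistent
S/I-1 aff ·: Ss|SS
S/I-2 aff ·: Ss|SS
S/II-1 aff I-1×I-2: Ss|SS
S/II-2 aff I-1×I-2: Ss|SS
⇒ S over [I-1,I-2,II-1,II-2]: 13 consistent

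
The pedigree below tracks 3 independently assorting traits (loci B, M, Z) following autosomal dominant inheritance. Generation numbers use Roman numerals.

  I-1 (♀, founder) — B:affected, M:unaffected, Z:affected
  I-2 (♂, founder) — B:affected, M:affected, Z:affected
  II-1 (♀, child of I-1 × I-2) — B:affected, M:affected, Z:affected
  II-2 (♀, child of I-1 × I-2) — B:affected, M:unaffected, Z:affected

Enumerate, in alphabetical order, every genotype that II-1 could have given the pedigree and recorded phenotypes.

II-1 ∈ {BB Mm ZZ, BB Mm Zz, Bb Mm ZZ, Bb Mm Zz}

B/I-1 aff ·: Bb|BB
B/I-2 aff ·: Bb|BB
B/II-1 aff I-1×I-2: Bb|BB
B/II-2 aff I-1×I-2: Bb|BB
⇒ B over [I-1,I-2,II-1,II-2]: 13 consistent
M/I-1 un ·: mm
M/I-2 aff ·: Mm
M/II-1 aff I-1×I-2: Mm
M/II-2 un I-1×I-2: mm
⇒ M over [I-1,I-2,II-1,II-2]: 1 consistent
Z/I-1 aff ·: Zz|ZZ
Z/I-2 aff ·: Zz|ZZ
Z/II-1 aff I-1×I-2: Zz|ZZ
Z/II-2 aff I-1×I-2: Zz|ZZ
⇒ Z over [I-1,I-2,II-1,II-2]: 13 consistent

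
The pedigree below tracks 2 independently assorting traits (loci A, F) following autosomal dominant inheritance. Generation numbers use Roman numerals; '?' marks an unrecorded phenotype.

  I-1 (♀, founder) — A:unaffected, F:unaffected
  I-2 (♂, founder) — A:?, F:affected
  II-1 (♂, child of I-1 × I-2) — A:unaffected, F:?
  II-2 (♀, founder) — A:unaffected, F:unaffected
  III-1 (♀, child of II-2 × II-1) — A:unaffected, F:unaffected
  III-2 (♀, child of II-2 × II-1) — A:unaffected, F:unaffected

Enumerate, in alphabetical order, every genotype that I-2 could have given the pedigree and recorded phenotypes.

I-2 ∈ {Aa FF, Aa Ff, aa FF, aa Ff}

A/I-1 un ·: aa
A/I-2 ? ·: aa|Aa
A/II-1 un I-1×I-2: aa
A/II-2 un ·: aa
A/III-1 un II-2×II-1: aa
A/III-2 un II-2×II-1: aa
⇒ A over [I-1,I-2,II-1,II-2,III-1,III-2]: 2 consistent
F/I-1 un ·: ff
F/I-2 aff ·: Ff|FF
F/II-1 ? I-1×I-2: ff|Ff
F/II-2 un ·: ff
F/III-1 un II-2×II-1: ff
F/III-2 un II-2×II-1: ff
⇒ F over [I-1,I-2,II-1,II-2,III-1,III-2]: 3 consistent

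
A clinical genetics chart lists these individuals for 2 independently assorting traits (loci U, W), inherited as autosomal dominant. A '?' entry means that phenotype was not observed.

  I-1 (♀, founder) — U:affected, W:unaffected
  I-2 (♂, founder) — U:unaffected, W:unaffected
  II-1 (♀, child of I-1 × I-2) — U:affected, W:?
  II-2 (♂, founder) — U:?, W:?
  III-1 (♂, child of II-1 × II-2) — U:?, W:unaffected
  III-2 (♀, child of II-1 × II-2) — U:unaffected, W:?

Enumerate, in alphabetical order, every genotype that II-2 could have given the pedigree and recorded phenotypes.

U/I-1 aff ·: Uu|UU
U/I-2 un ·: uu
U/II-1 aff I-1×I-2: Uu
U/II-2 ? ·: uu|Uu
U/III-1 ? II-1×II-2: uu|Uu|UU
U/III-2 un II-1×II-2: uu
⇒ U over [I-1,I-2,II-1,II-2,III-1,III-2]: 10 consistent
W/I-1 un ·: ww
W/I-2 un ·: ww
W/II-1 ? I-1×I-2: ww
W/II-2 ? ·: ww|Ww
W/III-1 un II-1×II-2: ww
W/III-2 ? II-1×II-2: ww|Ww
⇒ W over [I-1,I-2,II-1,II-2,III-1,III-2]: 3 consistent

II-2 ∈ {Uu Ww, Uu ww, uu Ww, uu ww}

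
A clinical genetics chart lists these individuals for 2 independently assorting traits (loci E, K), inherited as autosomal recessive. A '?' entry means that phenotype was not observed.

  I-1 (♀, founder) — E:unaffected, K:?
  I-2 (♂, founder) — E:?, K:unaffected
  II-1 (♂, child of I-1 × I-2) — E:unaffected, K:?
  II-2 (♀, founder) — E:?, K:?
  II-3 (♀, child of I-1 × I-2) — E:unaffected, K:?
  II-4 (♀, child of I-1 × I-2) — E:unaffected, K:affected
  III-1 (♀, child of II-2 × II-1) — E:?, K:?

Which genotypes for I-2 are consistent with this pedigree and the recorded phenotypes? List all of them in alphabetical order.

E/I-1 un ·: EE|Ee
E/I-2 ? ·: EE|Ee|ee
E/II-1 un I-1×I-2: EE|Ee
E/II-2 ? ·: EE|Ee|ee
E/II-3 un I-1×I-2: EE|Ee
E/II-4 un I-1×I-2: EE|Ee
E/III-1 ? II-2×II-1: EE|Ee|ee
⇒ E over [I-1,I-2,II-1,II-2,II-3,II-4,III-1]: 150 consistent
K/I-1 ? ·: Kk|kk
K/I-2 un ·: Kk
K/II-1 ? I-1×I-2: KK|Kk|kk
K/II-2 ? ·: KK|Kk|kk
K/II-3 ? I-1×I-2: KK|Kk|kk
K/II-4 aff I-1×I-2: kk
K/III-1 ? II-2×II-1: KK|Kk|kk
⇒ K over [I-1,I-2,II-1,II-2,II-3,II-4,III-1]: 67 consistent

I-2 ∈ {EE Kk, Ee Kk, ee Kk}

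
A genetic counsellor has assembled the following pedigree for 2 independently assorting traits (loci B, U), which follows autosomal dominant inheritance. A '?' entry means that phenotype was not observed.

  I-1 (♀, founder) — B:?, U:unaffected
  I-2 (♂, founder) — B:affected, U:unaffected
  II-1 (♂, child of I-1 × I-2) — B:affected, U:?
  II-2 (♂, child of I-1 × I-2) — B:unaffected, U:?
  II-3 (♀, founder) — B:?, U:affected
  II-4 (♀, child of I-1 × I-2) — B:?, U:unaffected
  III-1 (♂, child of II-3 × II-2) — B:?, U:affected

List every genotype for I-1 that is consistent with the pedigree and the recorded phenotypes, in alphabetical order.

B/I-1 ? ·: bb|Bb
B/I-2 aff ·: Bb
B/II-1 aff I-1×I-2: Bb|BB
B/II-2 un I-1×I-2: bb
B/II-3 ? ·: bb|Bb|BB
B/II-4 ? I-1×I-2: bb|Bb|BB
B/III-1 ? II-3×II-2: bb|Bb
⇒ B over [I-1,I-2,II-1,II-2,II-3,II-4,III-1]: 32 consistent
U/I-1 un ·: uu
U/I-2 un ·: uu
U/II-1 ? I-1×I-2: uu
U/II-2 ? I-1×I-2: uu
U/II-3 aff ·: Uu|UU
U/II-4 un I-1×I-2: uu
U/III-1 aff II-3×II-2: Uu
⇒ U over [I-1,I-2,II-1,II-2,II-3,II-4,III-1]: 2 consistent

I-1 ∈ {Bb uu, bb uu}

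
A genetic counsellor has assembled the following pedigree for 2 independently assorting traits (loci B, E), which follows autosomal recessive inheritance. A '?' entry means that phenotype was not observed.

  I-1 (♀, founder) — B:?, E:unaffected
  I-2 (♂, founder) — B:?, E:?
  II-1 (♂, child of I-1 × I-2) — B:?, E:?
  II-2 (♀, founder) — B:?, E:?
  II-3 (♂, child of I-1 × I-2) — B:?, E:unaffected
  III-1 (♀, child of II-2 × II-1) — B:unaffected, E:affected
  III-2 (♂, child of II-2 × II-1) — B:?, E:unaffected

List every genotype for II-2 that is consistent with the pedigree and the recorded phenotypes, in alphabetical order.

B/I-1 ? ·: BB|Bb|bb
B/I-2 ? ·: BB|Bb|bb
B/II-1 ? I-1×I-2: BB|Bb|bb
B/II-2 ? ·: BB|Bb|bb
B/II-3 ? I-1×I-2: BB|Bb|bb
B/III-1 un II-2×II-1: BB|Bb
B/III-2 ? II-2×II-1: BB|Bb|bb
⇒ B over [I-1,I-2,II-1,II-2,II-3,III-1,III-2]: 228 consistent
E/I-1 un ·: EE|Ee
E/I-2 ? ·: EE|Ee|ee
E/II-1 ? I-1×I-2: Ee|ee
E/II-2 ? ·: Ee|ee
E/II-3 un I-1×I-2: EE|Ee
E/III-1 aff II-2×II-1: ee
E/III-2 un II-2×II-1: EE|Ee
⇒ E over [I-1,I-2,II-1,II-2,II-3,III-1,III-2]: 27 consistent

II-2 ∈ {BB Ee, BB ee, Bb Ee, Bb ee, bb Ee, bb ee}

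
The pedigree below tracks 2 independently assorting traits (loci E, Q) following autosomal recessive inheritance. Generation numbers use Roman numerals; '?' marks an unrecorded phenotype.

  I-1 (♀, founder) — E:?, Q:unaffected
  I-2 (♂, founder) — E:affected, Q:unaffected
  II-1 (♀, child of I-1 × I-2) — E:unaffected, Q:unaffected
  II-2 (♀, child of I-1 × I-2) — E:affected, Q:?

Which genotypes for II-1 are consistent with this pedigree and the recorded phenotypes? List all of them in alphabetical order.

E/I-1 ? ·: Ee
E/I-2 aff ·: ee
E/II-1 un I-1×I-2: Ee
E/II-2 aff I-1×I-2: ee
⇒ E over [I-1,I-2,II-1,II-2]: 1 consistent
Q/I-1 un ·: QQ|Qq
Q/I-2 un ·: QQ|Qq
Q/II-1 un I-1×I-2: QQ|Qq
Q/II-2 ? I-1×I-2: QQ|Qq|qq
⇒ Q over [I-1,I-2,II-1,II-2]: 15 consistent

II-1 ∈ {Ee QQ, Ee Qq}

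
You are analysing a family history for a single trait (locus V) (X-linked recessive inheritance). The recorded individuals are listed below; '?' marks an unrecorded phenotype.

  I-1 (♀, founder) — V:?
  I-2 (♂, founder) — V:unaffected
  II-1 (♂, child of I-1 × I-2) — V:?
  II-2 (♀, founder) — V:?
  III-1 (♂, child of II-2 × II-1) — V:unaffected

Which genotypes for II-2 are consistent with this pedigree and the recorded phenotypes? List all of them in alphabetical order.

V/I-1 ? ·: X^VX^V|X^VX^v|X^vX^v
V/I-2 un ·: X^VY
V/II-1 ? I-1×I-2: X^VY|X^vY
V/II-2 ? ·: X^VX^V|X^VX^v
V/III-1 un II-2×II-1: X^VY
⇒ V over [I-1,I-2,II-1,II-2,III-1]: 8 consistent

II-2 ∈ {X^VX^V, X^VX^v}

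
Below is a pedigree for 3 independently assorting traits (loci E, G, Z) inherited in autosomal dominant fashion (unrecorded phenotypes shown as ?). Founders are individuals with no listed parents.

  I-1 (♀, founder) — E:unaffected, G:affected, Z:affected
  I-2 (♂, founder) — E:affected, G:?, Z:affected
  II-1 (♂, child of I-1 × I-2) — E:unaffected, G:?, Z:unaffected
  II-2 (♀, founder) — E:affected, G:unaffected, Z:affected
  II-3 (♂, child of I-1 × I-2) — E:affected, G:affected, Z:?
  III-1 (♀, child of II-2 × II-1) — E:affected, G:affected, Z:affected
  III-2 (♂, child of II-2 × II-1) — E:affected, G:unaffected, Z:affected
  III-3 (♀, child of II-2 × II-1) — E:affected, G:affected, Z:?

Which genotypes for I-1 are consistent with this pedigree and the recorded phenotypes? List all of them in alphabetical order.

E/I-1 un ·: ee
E/I-2 aff ·: Ee
E/II-1 un I-1×I-2: ee
E/II-2 aff ·: Ee|EE
E/II-3 aff I-1×I-2: Ee
E/III-1 aff II-2×II-1: Ee
E/III-2 aff II-2×II-1: Ee
E/III-3 aff II-2×II-1: Ee
⇒ E over [I-1,I-2,II-1,II-2,II-3,III-1,III-2,III-3]: 2 consistent
G/I-1 aff ·: Gg|GG
G/I-2 ? ·: gg|Gg|GG
G/II-1 ? I-1×I-2: Gg
G/II-2 un ·: gg
G/II-3 aff I-1×I-2: Gg|GG
G/III-1 aff II-2×II-1: Gg
G/III-2 un II-2×II-1: gg
G/III-3 aff II-2×II-1: Gg
⇒ G over [I-1,I-2,II-1,II-2,II-3,III-1,III-2,III-3]: 8 consistent
Z/I-1 aff ·: Zz
Z/I-2 aff ·: Zz
Z/II-1 un I-1×I-2: zz
Z/II-2 aff ·: Zz|ZZ
Z/II-3 ? I-1×I-2: zz|Zz|ZZ
Z/III-1 aff II-2×II-1: Zz
Z/III-2 aff II-2×II-1: Zz
Z/III-3 ? II-2×II-1: zz|Zz
⇒ Z over [I-1,I-2,II-1,II-2,II-3,III-1,III-2,III-3]: 9 consistent

I-1 ∈ {ee GG Zz, ee Gg Zz}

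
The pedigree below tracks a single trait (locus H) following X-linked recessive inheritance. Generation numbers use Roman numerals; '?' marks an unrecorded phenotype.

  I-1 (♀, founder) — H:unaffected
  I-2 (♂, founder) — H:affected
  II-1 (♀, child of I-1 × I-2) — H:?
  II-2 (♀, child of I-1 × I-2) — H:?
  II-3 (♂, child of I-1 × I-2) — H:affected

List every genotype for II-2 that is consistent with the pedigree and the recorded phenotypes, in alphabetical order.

H/I-1 un ·: X^HX^h
H/I-2 aff ·: X^hY
H/II-1 ? I-1×I-2: X^HX^h|X^hX^h
H/II-2 ? I-1×I-2: X^HX^h|X^hX^h
H/II-3 aff I-1×I-2: X^hY
⇒ H over [I-1,I-2,II-1,II-2,II-3]: 4 consistent

II-2 ∈ {X^HX^h, X^hX^h}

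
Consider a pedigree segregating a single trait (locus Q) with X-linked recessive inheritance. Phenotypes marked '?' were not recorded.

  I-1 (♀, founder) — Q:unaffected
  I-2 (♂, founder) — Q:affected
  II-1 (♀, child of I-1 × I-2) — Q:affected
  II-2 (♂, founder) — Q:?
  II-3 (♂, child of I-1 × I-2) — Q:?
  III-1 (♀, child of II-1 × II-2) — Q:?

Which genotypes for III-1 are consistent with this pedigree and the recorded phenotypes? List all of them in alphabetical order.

Q/I-1 un ·: X^QX^q
Q/I-2 aff ·: X^qY
Q/II-1 aff I-1×I-2: X^qX^q
Q/II-2 ? ·: X^QY|X^qY
Q/II-3 ? I-1×I-2: X^QY|X^qY
Q/III-1 ? II-1×II-2: X^QX^q|X^qX^q
⇒ Q over [I-1,I-2,II-1,II-2,II-3,III-1]: 4 consistent

III-1 ∈ {X^QX^q, X^qX^q}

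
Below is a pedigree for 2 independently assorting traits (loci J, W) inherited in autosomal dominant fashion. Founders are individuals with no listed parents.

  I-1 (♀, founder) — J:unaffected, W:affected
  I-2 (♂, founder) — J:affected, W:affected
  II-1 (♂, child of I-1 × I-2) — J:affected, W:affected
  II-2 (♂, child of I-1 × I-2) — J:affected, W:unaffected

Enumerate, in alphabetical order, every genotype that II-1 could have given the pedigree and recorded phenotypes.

II-1 ∈ {Jj WW, Jj Ww}

J/I-1 un ·: jj
J/I-2 aff ·: Jj|JJ
J/II-1 aff I-1×I-2: Jj
J/II-2 aff I-1×I-2: Jj
⇒ J over [I-1,I-2,II-1,II-2]: 2 consistent
W/I-1 aff ·: Ww
W/I-2 aff ·: Ww
W/II-1 aff I-1×I-2: Ww|WW
W/II-2 un I-1×I-2: ww
⇒ W over [I-1,I-2,II-1,II-2]: 2 consistent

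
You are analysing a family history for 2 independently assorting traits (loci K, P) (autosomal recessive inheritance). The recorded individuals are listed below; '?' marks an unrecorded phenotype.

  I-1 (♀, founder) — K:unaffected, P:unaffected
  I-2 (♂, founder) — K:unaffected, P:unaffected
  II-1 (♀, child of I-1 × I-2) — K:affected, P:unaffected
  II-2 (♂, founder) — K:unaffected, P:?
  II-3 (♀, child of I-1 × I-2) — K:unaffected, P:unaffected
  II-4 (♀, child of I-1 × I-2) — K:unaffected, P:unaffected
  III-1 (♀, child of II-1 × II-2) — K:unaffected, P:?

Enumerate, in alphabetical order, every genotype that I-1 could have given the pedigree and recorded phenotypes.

I-1 ∈ {Kk PP, Kk Pp}

K/I-1 un ·: Kk
K/I-2 un ·: Kk
K/II-1 aff I-1×I-2: kk
K/II-2 un ·: KK|Kk
K/II-3 un I-1×I-2: KK|Kk
K/II-4 un I-1×I-2: KK|Kk
K/III-1 un II-1×II-2: Kk
⇒ K over [I-1,I-2,II-1,II-2,II-3,II-4,III-1]: 8 consistent
P/I-1 un ·: PP|Pp
P/I-2 un ·: PP|Pp
P/II-1 un I-1×I-2: PP|Pp
P/II-2 ? ·: PP|Pp|pp
P/II-3 un I-1×I-2: PP|Pp
P/II-4 un I-1×I-2: PP|Pp
P/III-1 ? II-1×II-2: PP|Pp|pp
⇒ P over [I-1,I-2,II-1,II-2,II-3,II-4,III-1]: 136 consistent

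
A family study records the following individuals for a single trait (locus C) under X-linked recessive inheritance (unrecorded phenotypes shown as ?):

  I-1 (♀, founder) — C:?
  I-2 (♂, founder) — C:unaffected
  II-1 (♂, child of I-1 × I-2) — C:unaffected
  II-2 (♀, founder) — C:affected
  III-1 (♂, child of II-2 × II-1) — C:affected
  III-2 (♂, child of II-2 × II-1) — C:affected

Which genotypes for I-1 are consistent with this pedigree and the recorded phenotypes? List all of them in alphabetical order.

I-1 ∈ {X^CX^C, X^CX^c}

C/I-1 ? ·: X^CX^C|X^CX^c
C/I-2 un ·: X^CY
C/II-1 un I-1×I-2: X^CY
C/II-2 aff ·: X^cX^c
C/III-1 aff II-2×II-1: X^cY
C/III-2 aff II-2×II-1: X^cY
⇒ C over [I-1,I-2,II-1,II-2,III-1,III-2]: 2 consistent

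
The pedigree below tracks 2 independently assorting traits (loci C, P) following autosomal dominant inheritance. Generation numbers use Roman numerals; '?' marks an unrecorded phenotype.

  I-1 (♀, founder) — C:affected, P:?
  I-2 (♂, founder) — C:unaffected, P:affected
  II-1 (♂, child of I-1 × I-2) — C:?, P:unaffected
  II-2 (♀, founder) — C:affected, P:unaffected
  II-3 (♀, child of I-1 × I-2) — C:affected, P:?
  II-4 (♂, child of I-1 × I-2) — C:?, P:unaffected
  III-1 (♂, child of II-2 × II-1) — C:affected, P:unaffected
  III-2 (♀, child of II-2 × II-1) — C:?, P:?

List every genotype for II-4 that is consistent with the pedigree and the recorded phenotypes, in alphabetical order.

C/I-1 aff ·: Cc|CC
C/I-2 un ·: cc
C/II-1 ? I-1×I-2: cc|Cc
C/II-2 aff ·: Cc|CC
C/II-3 aff I-1×I-2: Cc
C/II-4 ? I-1×I-2: cc|Cc
C/III-1 aff II-2×II-1: Cc|CC
C/III-2 ? II-2×II-1: cc|Cc|CC
⇒ C over [I-1,I-2,II-1,II-2,II-3,II-4,III-1,III-2]: 36 consistent
P/I-1 ? ·: pp|Pp
P/I-2 aff ·: Pp
P/II-1 un I-1×I-2: pp
P/II-2 un ·: pp
P/II-3 ? I-1×I-2: pp|Pp|PP
P/II-4 un I-1×I-2: pp
P/III-1 un II-2×II-1: pp
P/III-2 ? II-2×II-1: pp
⇒ P over [I-1,I-2,II-1,II-2,II-3,II-4,III-1,III-2]: 5 consistent

II-4 ∈ {Cc pp, cc pp}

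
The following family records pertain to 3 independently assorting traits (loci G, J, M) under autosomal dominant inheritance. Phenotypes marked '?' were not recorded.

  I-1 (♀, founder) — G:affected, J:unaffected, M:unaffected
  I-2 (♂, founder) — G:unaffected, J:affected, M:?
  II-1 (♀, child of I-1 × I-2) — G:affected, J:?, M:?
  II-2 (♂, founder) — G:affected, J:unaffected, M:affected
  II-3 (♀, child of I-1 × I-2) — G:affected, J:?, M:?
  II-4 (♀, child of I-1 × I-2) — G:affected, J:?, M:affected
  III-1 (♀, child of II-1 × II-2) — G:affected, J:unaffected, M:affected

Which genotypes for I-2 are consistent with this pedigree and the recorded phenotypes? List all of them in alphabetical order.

I-2 ∈ {gg JJ MM, gg JJ Mm, gg Jj MM, gg Jj Mm}

G/I-1 aff ·: Gg|GG
G/I-2 un ·: gg
G/II-1 aff I-1×I-2: Gg
G/II-2 aff ·: Gg|GG
G/II-3 aff I-1×I-2: Gg
G/II-4 aff I-1×I-2: Gg
G/III-1 aff II-1×II-2: Gg|GG
⇒ G over [I-1,I-2,II-1,II-2,II-3,II-4,III-1]: 8 consistent
J/I-1 un ·: jj
J/I-2 aff ·: Jj|JJ
J/II-1 ? I-1×I-2: jj|Jj
J/II-2 un ·: jj
J/II-3 ? I-1×I-2: jj|Jj
J/II-4 ? I-1×I-2: jj|Jj
J/III-1 un II-1×II-2: jj
⇒ J over [I-1,I-2,II-1,II-2,II-3,II-4,III-1]: 9 consistent
M/I-1 un ·: mm
M/I-2 ? ·: Mm|MM
M/II-1 ? I-1×I-2: mm|Mm
M/II-2 aff ·: Mm|MM
M/II-3 ? I-1×I-2: mm|Mm
M/II-4 aff I-1×I-2: Mm
M/III-1 aff II-1×II-2: Mm|MM
⇒ M over [I-1,I-2,II-1,II-2,II-3,II-4,III-1]: 16 consistent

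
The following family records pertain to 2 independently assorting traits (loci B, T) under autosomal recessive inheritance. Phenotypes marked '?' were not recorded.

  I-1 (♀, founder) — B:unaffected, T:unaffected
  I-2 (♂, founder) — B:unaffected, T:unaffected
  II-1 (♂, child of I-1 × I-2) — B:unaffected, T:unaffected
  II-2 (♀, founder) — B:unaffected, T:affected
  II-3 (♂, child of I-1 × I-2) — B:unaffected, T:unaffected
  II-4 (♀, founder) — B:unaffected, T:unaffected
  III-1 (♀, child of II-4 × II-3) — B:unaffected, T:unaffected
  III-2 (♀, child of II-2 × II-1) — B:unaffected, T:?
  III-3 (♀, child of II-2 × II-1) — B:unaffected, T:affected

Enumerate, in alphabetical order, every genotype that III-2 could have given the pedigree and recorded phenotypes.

B/I-1 un ·: BB|Bb
B/I-2 un ·: BB|Bb
B/II-1 un I-1×I-2: BB|Bb
B/II-2 un ·: BB|Bb
B/II-3 un I-1×I-2: BB|Bb
B/II-4 un ·: BB|Bb
B/III-1 un II-4×II-3: BB|Bb
B/III-2 un II-2×II-1: BB|Bb
B/III-3 un II-2×II-1: BB|Bb
⇒ B over [I-1,I-2,II-1,II-2,II-3,II-4,III-1,III-2,III-3]: 288 consistent
T/I-1 un ·: TT|Tt
T/I-2 un ·: TT|Tt
T/II-1 un I-1×I-2: Tt
T/II-2 aff ·: tt
T/II-3 un I-1×I-2: TT|Tt
T/II-4 un ·: TT|Tt
T/III-1 un II-4×II-3: TT|Tt
T/III-2 ? II-2×II-1: Tt|tt
T/III-3 aff II-2×II-1: tt
⇒ T over [I-1,I-2,II-1,II-2,II-3,II-4,III-1,III-2,III-3]: 42 consistent

III-2 ∈ {BB Tt, BB tt, Bb Tt, Bb tt}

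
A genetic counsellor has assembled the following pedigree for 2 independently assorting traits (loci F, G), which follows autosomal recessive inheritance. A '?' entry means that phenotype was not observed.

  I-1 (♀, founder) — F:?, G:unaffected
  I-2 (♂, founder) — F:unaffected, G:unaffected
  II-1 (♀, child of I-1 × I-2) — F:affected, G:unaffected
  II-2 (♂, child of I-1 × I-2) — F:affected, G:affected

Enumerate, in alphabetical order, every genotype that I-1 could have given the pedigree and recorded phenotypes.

I-1 ∈ {Ff Gg, ff Gg}

F/I-1 ? ·: Ff|ff
F/I-2 un ·: Ff
F/II-1 aff I-1×I-2: ff
F/II-2 aff I-1×I-2: ff
⇒ F over [I-1,I-2,II-1,II-2]: 2 consistent
G/I-1 un ·: Gg
G/I-2 un ·: Gg
G/II-1 un I-1×I-2: GG|Gg
G/II-2 aff I-1×I-2: gg
⇒ G over [I-1,I-2,II-1,II-2]: 2 consistent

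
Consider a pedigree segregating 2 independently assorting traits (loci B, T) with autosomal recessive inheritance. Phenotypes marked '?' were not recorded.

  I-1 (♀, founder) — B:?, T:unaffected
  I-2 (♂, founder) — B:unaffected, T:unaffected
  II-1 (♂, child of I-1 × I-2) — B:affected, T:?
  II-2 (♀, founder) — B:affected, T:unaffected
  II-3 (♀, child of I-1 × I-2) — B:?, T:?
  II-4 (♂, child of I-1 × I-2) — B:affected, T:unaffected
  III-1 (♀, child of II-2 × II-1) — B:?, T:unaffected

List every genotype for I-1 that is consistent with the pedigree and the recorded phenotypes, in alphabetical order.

I-1 ∈ {Bb TT, Bb Tt, bb TT, bb Tt}

B/I-1 ? ·: Bb|bb
B/I-2 un ·: Bb
B/II-1 aff I-1×I-2: bb
B/II-2 aff ·: bb
B/II-3 ? I-1×I-2: BB|Bb|bb
B/II-4 aff I-1×I-2: bb
B/III-1 ? II-2×II-1: bb
⇒ B over [I-1,I-2,II-1,II-2,II-3,II-4,III-1]: 5 consistent
T/I-1 un ·: TT|Tt
T/I-2 un ·: TT|Tt
T/II-1 ? I-1×I-2: TT|Tt|tt
T/II-2 un ·: TT|Tt
T/II-3 ? I-1×I-2: TT|Tt|tt
T/II-4 un I-1×I-2: TT|Tt
T/III-1 un II-2×II-1: TT|Tt
⇒ T over [I-1,I-2,II-1,II-2,II-3,II-4,III-1]: 113 consistent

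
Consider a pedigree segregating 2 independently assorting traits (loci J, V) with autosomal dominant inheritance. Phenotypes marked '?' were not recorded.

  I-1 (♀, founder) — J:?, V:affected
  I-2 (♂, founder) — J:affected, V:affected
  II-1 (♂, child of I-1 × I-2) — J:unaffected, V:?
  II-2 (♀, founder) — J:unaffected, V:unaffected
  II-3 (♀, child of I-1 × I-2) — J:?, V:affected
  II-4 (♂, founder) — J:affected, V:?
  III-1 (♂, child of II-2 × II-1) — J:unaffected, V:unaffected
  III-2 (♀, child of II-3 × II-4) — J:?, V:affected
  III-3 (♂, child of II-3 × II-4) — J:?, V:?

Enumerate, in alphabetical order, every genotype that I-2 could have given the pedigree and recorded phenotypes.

J/I-1 ? ·: jj|Jj
J/I-2 aff ·: Jj
J/II-1 un I-1×I-2: jj
J/II-2 un ·: jj
J/II-3 ? I-1×I-2: jj|Jj|JJ
J/II-4 aff ·: Jj|JJ
J/III-1 un II-2×II-1: jj
J/III-2 ? II-3×II-4: jj|Jj|JJ
J/III-3 ? II-3×II-4: jj|Jj|JJ
⇒ J over [I-1,I-2,II-1,II-2,II-3,II-4,III-1,III-2,III-3]: 41 consistent
V/I-1 aff ·: Vv|VV
V/I-2 aff ·: Vv|VV
V/II-1 ? I-1×I-2: vv|Vv
V/II-2 un ·: vv
V/II-3 aff I-1×I-2: Vv|VV
V/II-4 ? ·: vv|Vv|VV
V/III-1 un II-2×II-1: vv
V/III-2 aff II-3×II-4: Vv|VV
V/III-3 ? II-3×II-4: vv|Vv|VV
⇒ V over [I-1,I-2,II-1,II-2,II-3,II-4,III-1,III-2,III-3]: 72 consistent

I-2 ∈ {Jj VV, Jj Vv}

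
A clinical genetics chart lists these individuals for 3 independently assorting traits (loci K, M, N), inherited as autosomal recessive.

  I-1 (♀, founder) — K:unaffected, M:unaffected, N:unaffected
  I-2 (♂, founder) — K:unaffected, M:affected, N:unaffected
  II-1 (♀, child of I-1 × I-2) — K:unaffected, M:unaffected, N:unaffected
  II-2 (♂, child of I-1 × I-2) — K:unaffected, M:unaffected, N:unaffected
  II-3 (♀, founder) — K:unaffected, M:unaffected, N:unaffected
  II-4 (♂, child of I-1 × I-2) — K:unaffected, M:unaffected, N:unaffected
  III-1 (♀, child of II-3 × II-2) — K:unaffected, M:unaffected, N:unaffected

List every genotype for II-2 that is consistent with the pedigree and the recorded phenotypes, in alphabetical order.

K/I-1 un ·: KK|Kk
K/I-2 un ·: KK|Kk
K/II-1 un I-1×I-2: KK|Kk
K/II-2 un I-1×I-2: KK|Kk
K/II-3 un ·: KK|Kk
K/II-4 un I-1×I-2: KK|Kk
K/III-1 un II-3×II-2: KK|Kk
⇒ K over [I-1,I-2,II-1,II-2,II-3,II-4,III-1]: 87 consistent
M/I-1 un ·: MM|Mm
M/I-2 aff ·: mm
M/II-1 un I-1×I-2: Mm
M/II-2 un I-1×I-2: Mm
M/II-3 un ·: MM|Mm
M/II-4 un I-1×I-2: Mm
M/III-1 un II-3×II-2: MM|Mm
⇒ M over [I-1,I-2,II-1,II-2,II-3,II-4,III-1]: 8 consistent
N/I-1 un ·: NN|Nn
N/I-2 un ·: NN|Nn
N/II-1 un I-1×I-2: NN|Nn
N/II-2 un I-1×I-2: NN|Nn
N/II-3 un ·: NN|Nn
N/II-4 un I-1×I-2: NN|Nn
N/III-1 un II-3×II-2: NN|Nn
⇒ N over [I-1,I-2,II-1,II-2,II-3,II-4,III-1]: 87 consistent

II-2 ∈ {KK Mm NN, KK Mm Nn, Kk Mm NN, Kk Mm Nn}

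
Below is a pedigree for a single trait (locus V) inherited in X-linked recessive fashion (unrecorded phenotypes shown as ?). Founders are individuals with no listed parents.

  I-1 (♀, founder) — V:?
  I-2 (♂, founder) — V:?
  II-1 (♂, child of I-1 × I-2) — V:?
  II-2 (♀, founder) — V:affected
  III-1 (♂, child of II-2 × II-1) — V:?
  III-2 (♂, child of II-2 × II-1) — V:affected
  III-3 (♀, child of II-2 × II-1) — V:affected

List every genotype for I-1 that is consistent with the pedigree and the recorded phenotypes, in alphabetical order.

I-1 ∈ {X^VX^v, X^vX^v}

V/I-1 ? ·: X^VX^v|X^vX^v
V/I-2 ? ·: X^VY|X^vY
V/II-1 ? I-1×I-2: X^vY
V/II-2 aff ·: X^vX^v
V/III-1 ? II-2×II-1: X^vY
V/III-2 aff II-2×II-1: X^vY
V/III-3 aff II-2×II-1: X^vX^v
⇒ V over [I-1,I-2,II-1,II-2,III-1,III-2,III-3]: 4 consistent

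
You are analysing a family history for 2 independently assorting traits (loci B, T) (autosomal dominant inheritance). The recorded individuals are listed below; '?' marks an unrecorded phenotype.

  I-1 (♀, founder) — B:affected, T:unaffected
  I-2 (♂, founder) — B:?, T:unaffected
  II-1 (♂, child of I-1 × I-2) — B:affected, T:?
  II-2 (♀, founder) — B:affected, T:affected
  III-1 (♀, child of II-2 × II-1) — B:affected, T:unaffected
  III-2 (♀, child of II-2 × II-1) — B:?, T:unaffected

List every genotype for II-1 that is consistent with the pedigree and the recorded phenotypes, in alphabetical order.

B/I-1 aff ·: Bb|BB
B/I-2 ? ·: bb|Bb|BB
B/II-1 aff I-1×I-2: Bb|BB
B/II-2 aff ·: Bb|BB
B/III-1 aff II-2×II-1: Bb|BB
B/III-2 ? II-2×II-1: bb|Bb|BB
⇒ B over [I-1,I-2,II-1,II-2,III-1,III-2]: 70 consistent
T/I-1 un ·: tt
T/I-2 un ·: tt
T/II-1 ? I-1×I-2: tt
T/II-2 aff ·: Tt
T/III-1 un II-2×II-1: tt
T/III-2 un II-2×II-1: tt
⇒ T over [I-1,I-2,II-1,II-2,III-1,III-2]: 1 consistent

II-1 ∈ {BB tt, Bb tt}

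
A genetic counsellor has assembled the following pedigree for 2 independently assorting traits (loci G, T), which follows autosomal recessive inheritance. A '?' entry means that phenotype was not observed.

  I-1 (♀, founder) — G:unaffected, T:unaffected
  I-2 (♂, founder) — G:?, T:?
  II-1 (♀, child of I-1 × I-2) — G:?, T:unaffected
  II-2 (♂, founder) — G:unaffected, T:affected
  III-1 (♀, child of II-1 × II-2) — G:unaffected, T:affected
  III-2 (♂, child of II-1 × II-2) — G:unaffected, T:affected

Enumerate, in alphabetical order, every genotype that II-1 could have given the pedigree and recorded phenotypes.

G/I-1 un ·: GG|Gg
G/I-2 ? ·: GG|Gg|gg
G/II-1 ? I-1×I-2: GG|Gg|gg
G/II-2 un ·: GG|Gg
G/III-1 un II-1×II-2: GG|Gg
G/III-2 un II-1×II-2: GG|Gg
⇒ G over [I-1,I-2,II-1,II-2,III-1,III-2]: 64 consistent
T/I-1 un ·: TT|Tt
T/I-2 ? ·: TT|Tt|tt
T/II-1 un I-1×I-2: Tt
T/II-2 aff ·: tt
T/III-1 aff II-1×II-2: tt
T/III-2 aff II-1×II-2: tt
⇒ T over [I-1,I-2,II-1,II-2,III-1,III-2]: 5 consistent

II-1 ∈ {GG Tt, Gg Tt, gg Tt}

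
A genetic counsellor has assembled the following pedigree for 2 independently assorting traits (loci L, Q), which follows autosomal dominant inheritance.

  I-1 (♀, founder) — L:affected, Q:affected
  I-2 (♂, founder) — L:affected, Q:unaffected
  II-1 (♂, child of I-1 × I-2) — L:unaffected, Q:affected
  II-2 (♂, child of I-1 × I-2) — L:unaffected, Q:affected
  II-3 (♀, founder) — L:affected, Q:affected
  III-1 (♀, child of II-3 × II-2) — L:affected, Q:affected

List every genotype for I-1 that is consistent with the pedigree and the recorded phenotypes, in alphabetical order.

L/I-1 aff ·: Ll
L/I-2 aff ·: Ll
L/II-1 un I-1×I-2: ll
L/II-2 un I-1×I-2: ll
L/II-3 aff ·: Ll|LL
L/III-1 aff II-3×II-2: Ll
⇒ L over [I-1,I-2,II-1,II-2,II-3,III-1]: 2 consistent
Q/I-1 aff ·: Qq|QQ
Q/I-2 un ·: qq
Q/II-1 aff I-1×I-2: Qq
Q/II-2 aff I-1×I-2: Qq
Q/II-3 aff ·: Qq|QQ
Q/III-1 aff II-3×II-2: Qq|QQ
⇒ Q over [I-1,I-2,II-1,II-2,II-3,III-1]: 8 consistent

I-1 ∈ {Ll QQ, Ll Qq}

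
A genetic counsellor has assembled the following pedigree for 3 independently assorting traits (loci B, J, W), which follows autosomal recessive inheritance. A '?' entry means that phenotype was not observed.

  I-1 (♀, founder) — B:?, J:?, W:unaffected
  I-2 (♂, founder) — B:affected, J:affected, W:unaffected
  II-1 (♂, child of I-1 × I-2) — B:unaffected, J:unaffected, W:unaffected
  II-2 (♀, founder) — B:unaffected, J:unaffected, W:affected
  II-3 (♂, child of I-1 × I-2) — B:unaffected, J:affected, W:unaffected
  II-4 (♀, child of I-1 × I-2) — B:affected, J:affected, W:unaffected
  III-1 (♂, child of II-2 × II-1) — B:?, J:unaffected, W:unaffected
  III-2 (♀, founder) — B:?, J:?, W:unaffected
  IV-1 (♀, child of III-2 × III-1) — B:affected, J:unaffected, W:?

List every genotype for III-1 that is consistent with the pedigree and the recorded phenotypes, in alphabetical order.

III-1 ∈ {Bb JJ Ww, Bb Jj Ww, bb JJ Ww, bb Jj Ww}

B/I-1 ? ·: Bb
B/I-2 aff ·: bb
B/II-1 un I-1×I-2: Bb
B/II-2 un ·: BB|Bb
B/II-3 un I-1×I-2: Bb
B/II-4 aff I-1×I-2: bb
B/III-1 ? II-2×II-1: Bb|bb
B/III-2 ? ·: Bb|bb
B/IV-1 aff III-2×III-1: bb
⇒ B over [I-1,I-2,II-1,II-2,II-3,II-4,III-1,III-2,IV-1]: 6 consistent
J/I-1 ? ·: Jj
J/I-2 aff ·: jj
J/II-1 un I-1×I-2: Jj
J/II-2 un ·: JJ|Jj
J/II-3 aff I-1×I-2: jj
J/II-4 aff I-1×I-2: jj
J/III-1 un II-2×II-1: JJ|Jj
J/III-2 ? ·: JJ|Jj|jj
J/IV-1 un III-2×III-1: JJ|Jj
⇒ J over [I-1,I-2,II-1,II-2,II-3,II-4,III-1,III-2,IV-1]: 18 consistent
W/I-1 un ·: WW|Ww
W/I-2 un ·: WW|Ww
W/II-1 un I-1×I-2: WW|Ww
W/II-2 aff ·: ww
W/II-3 un I-1×I-2: WW|Ww
W/II-4 un I-1×I-2: WW|Ww
W/III-1 un II-2×II-1: Ww
W/III-2 un ·: WW|Ww
W/IV-1 ? III-2×III-1: WW|Ww|ww
⇒ W over [I-1,I-2,II-1,II-2,II-3,II-4,III-1,III-2,IV-1]: 125 consistent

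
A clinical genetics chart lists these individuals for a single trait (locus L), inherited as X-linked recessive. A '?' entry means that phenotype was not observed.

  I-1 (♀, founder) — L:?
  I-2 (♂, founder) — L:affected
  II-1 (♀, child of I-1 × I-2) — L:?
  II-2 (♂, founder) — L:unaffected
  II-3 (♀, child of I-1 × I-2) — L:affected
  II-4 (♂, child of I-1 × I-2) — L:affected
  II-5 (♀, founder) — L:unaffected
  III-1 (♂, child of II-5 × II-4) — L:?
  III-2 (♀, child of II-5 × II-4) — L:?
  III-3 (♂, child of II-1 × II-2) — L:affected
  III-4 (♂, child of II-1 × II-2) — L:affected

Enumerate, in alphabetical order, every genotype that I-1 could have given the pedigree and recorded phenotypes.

L/I-1 ? ·: X^LX^l|X^lX^l
L/I-2 aff ·: X^lY
L/II-1 ? I-1×I-2: X^LX^l|X^lX^l
L/II-2 un ·: X^LY
L/II-3 aff I-1×I-2: X^lX^l
L/II-4 aff I-1×I-2: X^lY
L/II-5 un ·: X^LX^L|X^LX^l
L/III-1 ? II-5×II-4: X^LY|X^lY
L/III-2 ? II-5×II-4: X^LX^l|X^lX^l
L/III-3 aff II-1×II-2: X^lY
L/III-4 aff II-1×II-2: X^lY
⇒ L over [I-1,I-2,II-1,II-2,II-3,II-4,II-5,III-1,III-2,III-3,III-4]: 15 consistent

I-1 ∈ {X^LX^l, X^lX^l}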